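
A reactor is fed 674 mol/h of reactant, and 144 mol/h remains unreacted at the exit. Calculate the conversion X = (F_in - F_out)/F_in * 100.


X = (F_in - F_out) / F_in * 100
Moles reacted = 674 - 144 = 530
X = 530 / 674 * 100
= 0.7864 * 100
= 78.64 %

78.64 %


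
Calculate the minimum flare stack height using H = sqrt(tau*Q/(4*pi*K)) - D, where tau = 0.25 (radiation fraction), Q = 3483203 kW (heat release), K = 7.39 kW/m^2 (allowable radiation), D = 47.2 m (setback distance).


tau*Q/(4*pi*K) = 0.25 * 3483203 / (4 * pi * 7.39) = 9377.01
sqrt(9377.01) = 96.835
H = 96.835 - 47.2 = 49.63

49.63 m


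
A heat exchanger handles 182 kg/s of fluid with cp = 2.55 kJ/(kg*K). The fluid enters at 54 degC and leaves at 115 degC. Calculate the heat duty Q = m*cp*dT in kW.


Q = m_dot * cp * delta_T
delta_T = 115 - 54 = 61 K
Q = 182 * 2.55 * 61
= 464.1 * 61
= 28310.1 kW

28310.1 kW


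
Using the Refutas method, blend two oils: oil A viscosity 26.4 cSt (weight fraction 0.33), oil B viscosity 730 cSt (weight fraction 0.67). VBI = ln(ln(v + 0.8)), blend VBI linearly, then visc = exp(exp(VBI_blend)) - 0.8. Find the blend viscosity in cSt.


Refutas method: VBN_i = 14.534*ln(ln(visc_i + 0.8)) + 10.975, blended linearly by mass fraction; since VBN is linear in VBI_i = ln(ln(visc_i + 0.8)) and the fractions sum to 1, blend VBI directly: visc = exp(exp(VBI_blend)) - 0.8
VBI_1 = ln(ln(26.4 + 0.8)) = 1.1949
VBI_2 = ln(ln(730 + 0.8)) = 1.88618
VBI_blend = 0.33 * 1.1949 + 0.67 * 1.88618 = 1.65806
visc_blend = exp(exp(1.65806)) - 0.8 = 189.6

189.6 cSt


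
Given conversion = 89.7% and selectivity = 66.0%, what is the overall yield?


Overall yield = conversion (%) * selectivity (%) / 100
Conversion = 89.7%, Selectivity = 66.0%
Y = 89.7 * 66.0 / 100
= 59.202 %

59.202 %


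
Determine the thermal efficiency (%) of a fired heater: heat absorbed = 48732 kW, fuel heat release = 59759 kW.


Furnace efficiency = Q_absorbed / Q_fuel * 100
= 48732 / 59759 * 100 = 81.55

81.55 %


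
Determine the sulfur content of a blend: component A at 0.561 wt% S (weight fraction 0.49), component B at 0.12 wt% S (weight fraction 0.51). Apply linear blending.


Linear sulfur blending: S_blend = x1*S1 + x2*S2
Contribution 1: 0.49 * 0.561 = 0.27489 wt%
Contribution 2: 0.51 * 0.12 = 0.0612 wt%
S_blend = 0.27489 + 0.0612 = 0.33609

0.33609 wt%


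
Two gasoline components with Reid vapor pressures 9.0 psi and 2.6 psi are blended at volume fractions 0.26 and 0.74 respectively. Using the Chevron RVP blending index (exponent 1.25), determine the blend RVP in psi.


Chevron index: RVP_blend = (sum xi*RVPi^1.25)^(1/1.25)
RVP^1.25 terms: 0.26 * 9.0^1.25 + 0.74 * 2.6^1.25 = 6.49614
RVP_blend = 6.49614^(1/1.25) = 4.468

4.468 psi


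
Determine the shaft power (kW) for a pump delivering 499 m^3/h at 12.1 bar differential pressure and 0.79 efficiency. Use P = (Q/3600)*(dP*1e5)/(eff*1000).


Q = 499 / 3600 = 0.138611 m^3/s
P = 0.138611 * (12.1 * 1e5) / 0.79 / 1000 = 212.3

212.3 kW


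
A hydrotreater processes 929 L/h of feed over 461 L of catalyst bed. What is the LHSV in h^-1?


LHSV = volumetric feed rate / catalyst volume
= 929 L/h / 461 L
= 2.015 h^-1

2.015 h^-1


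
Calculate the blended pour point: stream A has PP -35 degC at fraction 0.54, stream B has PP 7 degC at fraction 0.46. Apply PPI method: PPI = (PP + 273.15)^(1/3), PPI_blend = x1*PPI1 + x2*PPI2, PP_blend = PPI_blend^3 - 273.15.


PPI_1 = (-35 + 273.15)^(1/3) = 6.198456
PPI_2 = (7 + 273.15)^(1/3) = 6.543301
PPI_blend = 0.54 * 6.198456 + 0.46 * 6.543301 = 6.357085
PP_blend = 6.357085^3 - 273.15 = 256.9059 - 273.15 = -16.24

-16.24 degC


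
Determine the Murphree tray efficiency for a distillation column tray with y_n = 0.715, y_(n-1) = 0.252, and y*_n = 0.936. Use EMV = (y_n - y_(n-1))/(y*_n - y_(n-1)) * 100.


Murphree vapor efficiency: EMV = (y_n - y_(n-1)) / (y*_n - y_(n-1)) * 100
EMV = (0.715 - 0.252) / (0.936 - 0.252) * 100 = 0.463 / 0.684 * 100 = 67.69

67.69 %


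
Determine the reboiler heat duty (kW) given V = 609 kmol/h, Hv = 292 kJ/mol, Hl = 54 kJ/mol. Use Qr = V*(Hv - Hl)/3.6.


Qr = 609 * (292 - 54) / 3.6 = 609 * 238 / 3.6 = 40260

40260 kW


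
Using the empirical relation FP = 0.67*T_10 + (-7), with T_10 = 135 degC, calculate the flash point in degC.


FP = 0.67 * 135 + (-7) = 83.45

83.45 degC


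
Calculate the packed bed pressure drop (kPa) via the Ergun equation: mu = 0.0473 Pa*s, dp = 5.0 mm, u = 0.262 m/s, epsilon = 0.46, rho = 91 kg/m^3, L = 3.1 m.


dp = 5.0 mm = 0.005 m
Viscous term = 150*0.0473*0.262*(1-0.46)^2 / (0.005^2*0.46^3) = 222755
Inertial term = 1.75*91*0.262^2*(1-0.46) / (0.005*0.46^3) = 12129.2
dP/L = 222755 + 12129.2 = 234884 Pa/m
dP = 234884 * 3.1 / 1000 = 728.1 kPa

728.1 kPa


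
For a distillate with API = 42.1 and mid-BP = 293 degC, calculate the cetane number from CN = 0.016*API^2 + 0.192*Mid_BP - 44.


CN = 0.016 * 42.1^2 + 0.192 * 293 - 44
CN = 28.35856 + 56.256 - 44 = 40.61456

40.61456


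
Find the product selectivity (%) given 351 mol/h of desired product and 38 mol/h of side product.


Selectivity = desired / (desired + undesired) * 100
Total products = 351 + 38 = 389 mol/h
S = 351 / 389 * 100
= 0.9023 * 100
= 90.23 %

90.23 %


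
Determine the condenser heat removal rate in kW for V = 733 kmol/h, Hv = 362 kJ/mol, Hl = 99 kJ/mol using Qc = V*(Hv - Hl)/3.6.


Qc = 733 * (362 - 99) / 3.6 = 733 * 263 / 3.6 = 53550

53550 kW


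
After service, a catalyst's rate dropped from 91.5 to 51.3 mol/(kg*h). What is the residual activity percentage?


Activity (%) = (rate_used / rate_fresh) * 100
rate_used = 51.3, rate_fresh = 91.5
= (51.3 / 91.5) * 100
= 0.5607 * 100 = 56.07

56.07 %


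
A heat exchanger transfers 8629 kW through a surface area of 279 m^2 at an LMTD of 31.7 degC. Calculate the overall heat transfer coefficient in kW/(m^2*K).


From Q = U*A*LMTD, U = Q / (A * LMTD)
U = 8629 / (279 * 31.7) = 8629 / 8844.3 = 0.9757

0.9757 kW/(m^2*K)


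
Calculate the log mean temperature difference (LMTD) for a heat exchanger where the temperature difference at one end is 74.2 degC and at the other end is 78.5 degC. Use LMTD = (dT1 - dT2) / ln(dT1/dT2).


LMTD = (dT1 - dT2) / ln(dT1/dT2)
= (74.2 - 78.5) / ln(74.2 / 78.5) = -4.3 / -0.0563345 = 76.33

76.33 degC


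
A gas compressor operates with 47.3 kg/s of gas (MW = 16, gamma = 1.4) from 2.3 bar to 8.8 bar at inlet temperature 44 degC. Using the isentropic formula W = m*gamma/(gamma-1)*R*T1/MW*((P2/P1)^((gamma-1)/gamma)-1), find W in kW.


Isentropic work: W = m*(gamma/(gamma-1))*(R*T1/MW)*((P2/P1)^((gamma-1)/gamma) - 1)
T1 = 44 + 273.15 = 317.15 K
Pressure ratio = 8.8 / 2.3 = 3.82609
Exponent = (1.4 - 1)/1.4 = 0.285714
(P2/P1)^exp - 1 = 3.82609^0.285714 - 1 = 0.467241
W = 47.3 * 1.4 / 0.4 * 8.314 * 317.15 / 16 * 0.467241 = 12750

12750 kW


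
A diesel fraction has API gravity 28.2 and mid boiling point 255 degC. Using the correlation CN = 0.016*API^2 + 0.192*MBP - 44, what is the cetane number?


CN = 0.016 * 28.2^2 + 0.192 * 255 - 44
CN = 12.72384 + 48.96 - 44 = 17.68384

17.68384


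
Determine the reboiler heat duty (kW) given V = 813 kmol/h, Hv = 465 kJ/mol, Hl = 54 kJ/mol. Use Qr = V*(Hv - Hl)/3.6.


Qr = 813 * (465 - 54) / 3.6 = 813 * 411 / 3.6 = 92820

92820 kW


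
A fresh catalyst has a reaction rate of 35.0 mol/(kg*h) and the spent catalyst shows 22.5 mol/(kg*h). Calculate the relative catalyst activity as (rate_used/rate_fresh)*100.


Activity (%) = (rate_used / rate_fresh) * 100
rate_used = 22.5, rate_fresh = 35.0
= (22.5 / 35.0) * 100
= 0.6429 * 100 = 64.29

64.29 %


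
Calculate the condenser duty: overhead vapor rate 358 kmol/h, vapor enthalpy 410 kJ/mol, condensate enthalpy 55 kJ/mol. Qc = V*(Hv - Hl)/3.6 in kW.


Qc = 358 * (410 - 55) / 3.6 = 358 * 355 / 3.6 = 35300

35300 kW


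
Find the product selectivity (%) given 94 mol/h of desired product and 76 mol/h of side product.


Selectivity = desired / (desired + undesired) * 100
Total products = 94 + 76 = 170 mol/h
S = 94 / 170 * 100
= 0.5529 * 100
= 55.29 %

55.29 %


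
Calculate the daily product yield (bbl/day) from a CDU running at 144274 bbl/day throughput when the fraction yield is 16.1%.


Crude throughput = 144274 bbl/day
Fraction yield = 16.1%
yield = throughput * fraction / 100
yield = 144274 * 16.1 / 100 = 23228.114

23228.114 bbl/day


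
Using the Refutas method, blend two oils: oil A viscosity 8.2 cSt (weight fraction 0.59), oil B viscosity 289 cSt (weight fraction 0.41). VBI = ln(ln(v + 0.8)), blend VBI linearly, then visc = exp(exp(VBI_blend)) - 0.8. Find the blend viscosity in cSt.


Refutas method: VBN_i = 14.534*ln(ln(visc_i + 0.8)) + 10.975, blended linearly by mass fraction; since VBN is linear in VBI_i = ln(ln(visc_i + 0.8)) and the fractions sum to 1, blend VBI directly: visc = exp(exp(VBI_blend)) - 0.8
VBI_1 = ln(ln(8.2 + 0.8)) = 0.787195
VBI_2 = ln(ln(289 + 0.8)) = 1.73505
VBI_blend = 0.59 * 0.787195 + 0.41 * 1.73505 = 1.17582
visc_blend = exp(exp(1.17582)) - 0.8 = 24.75

24.75 cSt


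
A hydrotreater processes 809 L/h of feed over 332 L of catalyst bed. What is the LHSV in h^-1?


LHSV = volumetric feed rate / catalyst volume
= 809 L/h / 332 L
= 2.437 h^-1

2.437 h^-1


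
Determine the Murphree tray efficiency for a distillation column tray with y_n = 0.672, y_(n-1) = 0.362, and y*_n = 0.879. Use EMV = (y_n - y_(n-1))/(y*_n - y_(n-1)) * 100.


Murphree vapor efficiency: EMV = (y_n - y_(n-1)) / (y*_n - y_(n-1)) * 100
EMV = (0.672 - 0.362) / (0.879 - 0.362) * 100 = 0.31 / 0.517 * 100 = 59.96

59.96 %


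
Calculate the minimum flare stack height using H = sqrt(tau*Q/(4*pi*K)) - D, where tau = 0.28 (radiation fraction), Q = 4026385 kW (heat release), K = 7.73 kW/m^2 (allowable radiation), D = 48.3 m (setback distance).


tau*Q/(4*pi*K) = 0.28 * 4026385 / (4 * pi * 7.73) = 11606
sqrt(11606) = 107.731
H = 107.731 - 48.3 = 59.43

59.43 m


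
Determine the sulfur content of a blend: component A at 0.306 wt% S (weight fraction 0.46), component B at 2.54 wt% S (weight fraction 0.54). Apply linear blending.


Linear sulfur blending: S_blend = x1*S1 + x2*S2
Contribution 1: 0.46 * 0.306 = 0.14076 wt%
Contribution 2: 0.54 * 2.54 = 1.3716 wt%
S_blend = 0.14076 + 1.3716 = 1.51236

1.51236 wt%


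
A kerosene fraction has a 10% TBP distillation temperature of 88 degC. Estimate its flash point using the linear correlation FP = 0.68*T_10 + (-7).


FP = 0.68 * 88 + (-7) = 52.84

52.84 degC


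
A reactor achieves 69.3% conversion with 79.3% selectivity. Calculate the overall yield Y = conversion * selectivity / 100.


Overall yield = conversion (%) * selectivity (%) / 100
Conversion = 69.3%, Selectivity = 79.3%
Y = 69.3 * 79.3 / 100
= 54.9549 %

54.9549 %


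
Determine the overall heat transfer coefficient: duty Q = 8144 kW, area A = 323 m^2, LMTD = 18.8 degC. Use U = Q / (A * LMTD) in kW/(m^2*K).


From Q = U*A*LMTD, U = Q / (A * LMTD)
U = 8144 / (323 * 18.8) = 8144 / 6072.4 = 1.341

1.341 kW/(m^2*K)


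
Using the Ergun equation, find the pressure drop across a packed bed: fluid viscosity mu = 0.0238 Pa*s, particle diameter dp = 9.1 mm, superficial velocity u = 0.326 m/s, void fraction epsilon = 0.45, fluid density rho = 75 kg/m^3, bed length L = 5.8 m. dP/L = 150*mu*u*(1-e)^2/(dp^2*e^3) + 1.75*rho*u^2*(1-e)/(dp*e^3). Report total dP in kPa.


dp = 9.1 mm = 0.0091 m
Viscous term = 150*0.0238*0.326*(1-0.45)^2 / (0.0091^2*0.45^3) = 46654.2
Inertial term = 1.75*75*0.326^2*(1-0.45) / (0.0091*0.45^3) = 9251.63
dP/L = 46654.2 + 9251.63 = 55905.8 Pa/m
dP = 55905.8 * 5.8 / 1000 = 324.3 kPa

324.3 kPa


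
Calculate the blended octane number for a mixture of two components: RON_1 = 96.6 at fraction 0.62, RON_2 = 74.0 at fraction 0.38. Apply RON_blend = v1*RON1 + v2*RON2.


Linear blending: RON_blend = sum(vi * RONi)
Contribution 1: 0.62 * 96.6 = 59.892
Contribution 2: 0.38 * 74.0 = 28.12
RON_blend = 59.892 + 28.12 = 88.012

88.012


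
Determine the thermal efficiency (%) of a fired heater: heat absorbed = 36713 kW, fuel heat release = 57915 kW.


Furnace efficiency = Q_absorbed / Q_fuel * 100
= 36713 / 57915 * 100 = 63.39

63.39 %


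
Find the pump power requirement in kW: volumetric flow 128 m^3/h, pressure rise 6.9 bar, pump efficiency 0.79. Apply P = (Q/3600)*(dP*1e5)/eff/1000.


Q = 128 / 3600 = 0.0355556 m^3/s
P = 0.0355556 * (6.9 * 1e5) / 0.79 / 1000 = 31.05

31.05 kW


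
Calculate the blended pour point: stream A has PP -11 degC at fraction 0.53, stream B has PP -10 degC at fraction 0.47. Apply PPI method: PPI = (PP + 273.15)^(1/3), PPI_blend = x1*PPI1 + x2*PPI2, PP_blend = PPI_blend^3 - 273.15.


PPI_1 = (-11 + 273.15)^(1/3) = 6.400049
PPI_2 = (-10 + 273.15)^(1/3) = 6.408176
PPI_blend = 0.53 * 6.400049 + 0.47 * 6.408176 = 6.403869
PP_blend = 6.403869^3 - 273.15 = 262.6197 - 273.15 = -10.53

-10.53 degC


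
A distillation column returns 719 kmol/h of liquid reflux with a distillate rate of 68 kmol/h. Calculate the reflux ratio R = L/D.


Reflux ratio definition: R = L / D (liquid returned / distillate withdrawn)
L = 719 kmol/h, D = 68 kmol/h
R = 719 / 68 = 10.57

10.57


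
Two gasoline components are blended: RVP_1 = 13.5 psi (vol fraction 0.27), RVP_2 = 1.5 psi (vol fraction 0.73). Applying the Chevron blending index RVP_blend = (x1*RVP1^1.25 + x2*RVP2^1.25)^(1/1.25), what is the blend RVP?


Chevron index: RVP_blend = (sum xi*RVPi^1.25)^(1/1.25)
RVP^1.25 terms: 0.27 * 13.5^1.25 + 0.73 * 1.5^1.25 = 8.19866
RVP_blend = 8.19866^(1/1.25) = 5.383

5.383 psi


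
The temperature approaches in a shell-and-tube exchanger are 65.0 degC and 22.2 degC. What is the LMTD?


LMTD = (dT1 - dT2) / ln(dT1/dT2)
= (65.0 - 22.2) / ln(65.0 / 22.2) = 42.8 / 1.07429 = 39.84

39.84 degC


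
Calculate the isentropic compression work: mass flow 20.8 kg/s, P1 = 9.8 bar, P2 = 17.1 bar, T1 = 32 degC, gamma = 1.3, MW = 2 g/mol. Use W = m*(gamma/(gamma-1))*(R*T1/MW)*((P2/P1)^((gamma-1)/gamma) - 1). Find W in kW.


Isentropic work: W = m*(gamma/(gamma-1))*(R*T1/MW)*((P2/P1)^((gamma-1)/gamma) - 1)
T1 = 32 + 273.15 = 305.15 K
Pressure ratio = 17.1 / 9.8 = 1.7449
Exponent = (1.3 - 1)/1.3 = 0.230769
(P2/P1)^exp - 1 = 1.7449^0.230769 - 1 = 0.137086
W = 20.8 * 1.3 / 0.3 * 8.314 * 305.15 / 2 * 0.137086 = 15670

15670 kW


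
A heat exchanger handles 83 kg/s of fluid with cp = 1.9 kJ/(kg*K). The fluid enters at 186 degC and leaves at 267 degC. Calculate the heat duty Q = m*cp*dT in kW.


Q = m_dot * cp * delta_T
delta_T = 267 - 186 = 81 K
Q = 83 * 1.9 * 81
= 157.7 * 81
= 12773.7 kW

12773.7 kW


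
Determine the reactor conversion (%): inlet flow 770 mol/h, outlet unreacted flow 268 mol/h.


X = (F_in - F_out) / F_in * 100
Moles reacted = 770 - 268 = 502
X = 502 / 770 * 100
= 0.6519 * 100
= 65.19 %

65.19 %


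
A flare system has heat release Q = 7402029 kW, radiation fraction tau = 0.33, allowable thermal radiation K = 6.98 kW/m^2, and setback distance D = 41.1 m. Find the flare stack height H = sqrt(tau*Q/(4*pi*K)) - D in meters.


tau*Q/(4*pi*K) = 0.33 * 7402029 / (4 * pi * 6.98) = 27848.3
sqrt(27848.3) = 166.878
H = 166.878 - 41.1 = 125.8

125.8 m


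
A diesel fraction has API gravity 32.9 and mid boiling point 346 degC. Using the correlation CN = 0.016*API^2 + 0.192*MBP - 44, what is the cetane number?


CN = 0.016 * 32.9^2 + 0.192 * 346 - 44
CN = 17.31856 + 66.432 - 44 = 39.75056

39.75056


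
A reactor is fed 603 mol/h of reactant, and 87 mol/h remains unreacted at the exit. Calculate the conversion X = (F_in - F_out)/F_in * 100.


X = (F_in - F_out) / F_in * 100
Moles reacted = 603 - 87 = 516
X = 516 / 603 * 100
= 0.8557 * 100
= 85.57 %

85.57 %


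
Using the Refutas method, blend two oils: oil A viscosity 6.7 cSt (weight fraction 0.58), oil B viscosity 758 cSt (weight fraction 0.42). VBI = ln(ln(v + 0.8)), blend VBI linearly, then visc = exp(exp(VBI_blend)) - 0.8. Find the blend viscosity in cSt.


Refutas method: VBN_i = 14.534*ln(ln(visc_i + 0.8)) + 10.975, blended linearly by mass fraction; since VBN is linear in VBI_i = ln(ln(visc_i + 0.8)) and the fractions sum to 1, blend VBI directly: visc = exp(exp(VBI_blend)) - 0.8
VBI_1 = ln(ln(6.7 + 0.8)) = 0.700571
VBI_2 = ln(ln(758 + 0.8)) = 1.89187
VBI_blend = 0.58 * 0.700571 + 0.42 * 1.89187 = 1.20092
visc_blend = exp(exp(1.20092)) - 0.8 = 26.95

26.95 cSt


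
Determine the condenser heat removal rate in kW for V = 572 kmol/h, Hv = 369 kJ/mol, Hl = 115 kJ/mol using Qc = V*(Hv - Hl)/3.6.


Qc = 572 * (369 - 115) / 3.6 = 572 * 254 / 3.6 = 40360

40360 kW


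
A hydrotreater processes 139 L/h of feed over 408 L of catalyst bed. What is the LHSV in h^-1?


LHSV = volumetric feed rate / catalyst volume
= 139 L/h / 408 L
= 0.3407 h^-1

0.3407 h^-1


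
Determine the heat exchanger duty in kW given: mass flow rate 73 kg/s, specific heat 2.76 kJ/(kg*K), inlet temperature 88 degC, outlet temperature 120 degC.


Q = m_dot * cp * delta_T
delta_T = 120 - 88 = 32 K
Q = 73 * 2.76 * 32
= 201.48 * 32
= 6447.36 kW

6447.36 kW


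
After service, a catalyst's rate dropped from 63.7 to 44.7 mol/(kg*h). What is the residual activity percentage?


Activity (%) = (rate_used / rate_fresh) * 100
rate_used = 44.7, rate_fresh = 63.7
= (44.7 / 63.7) * 100
= 0.7017 * 100 = 70.17

70.17 %


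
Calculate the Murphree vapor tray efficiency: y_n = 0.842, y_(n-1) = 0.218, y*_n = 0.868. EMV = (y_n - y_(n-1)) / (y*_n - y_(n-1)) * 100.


Murphree vapor efficiency: EMV = (y_n - y_(n-1)) / (y*_n - y_(n-1)) * 100
EMV = (0.842 - 0.218) / (0.868 - 0.218) * 100 = 0.624 / 0.65 * 100 = 96.00

96.00 %


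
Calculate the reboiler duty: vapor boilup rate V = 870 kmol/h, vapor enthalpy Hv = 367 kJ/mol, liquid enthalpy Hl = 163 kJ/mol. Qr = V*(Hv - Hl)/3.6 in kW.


Qr = 870 * (367 - 163) / 3.6 = 870 * 204 / 3.6 = 49300

49300 kW


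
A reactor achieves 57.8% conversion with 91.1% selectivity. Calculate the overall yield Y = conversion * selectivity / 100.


Overall yield = conversion (%) * selectivity (%) / 100
Conversion = 57.8%, Selectivity = 91.1%
Y = 57.8 * 91.1 / 100
= 52.6558 %

52.6558 %


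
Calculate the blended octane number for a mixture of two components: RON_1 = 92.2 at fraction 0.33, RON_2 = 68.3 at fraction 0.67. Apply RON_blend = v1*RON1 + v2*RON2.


Linear blending: RON_blend = sum(vi * RONi)
Contribution 1: 0.33 * 92.2 = 30.426
Contribution 2: 0.67 * 68.3 = 45.761
RON_blend = 30.426 + 45.761 = 76.187

76.187


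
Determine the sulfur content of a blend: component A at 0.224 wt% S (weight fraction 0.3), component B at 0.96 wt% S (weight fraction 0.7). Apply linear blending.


Linear sulfur blending: S_blend = x1*S1 + x2*S2
Contribution 1: 0.3 * 0.224 = 0.0672 wt%
Contribution 2: 0.7 * 0.96 = 0.672 wt%
S_blend = 0.0672 + 0.672 = 0.7392

0.7392 wt%


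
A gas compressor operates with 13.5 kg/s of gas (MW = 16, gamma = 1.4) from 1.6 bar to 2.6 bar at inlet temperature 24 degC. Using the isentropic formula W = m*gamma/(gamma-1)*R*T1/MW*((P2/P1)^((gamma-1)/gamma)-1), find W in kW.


Isentropic work: W = m*(gamma/(gamma-1))*(R*T1/MW)*((P2/P1)^((gamma-1)/gamma) - 1)
T1 = 24 + 273.15 = 297.15 K
Pressure ratio = 2.6 / 1.6 = 1.625
Exponent = (1.4 - 1)/1.4 = 0.285714
(P2/P1)^exp - 1 = 1.625^0.285714 - 1 = 0.148798
W = 13.5 * 1.4 / 0.4 * 8.314 * 297.15 / 16 * 0.148798 = 1086

1086 kW


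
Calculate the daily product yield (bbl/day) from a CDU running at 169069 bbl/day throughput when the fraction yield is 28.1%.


Crude throughput = 169069 bbl/day
Fraction yield = 28.1%
yield = throughput * fraction / 100
yield = 169069 * 28.1 / 100 = 47508.389

47508.389 bbl/day


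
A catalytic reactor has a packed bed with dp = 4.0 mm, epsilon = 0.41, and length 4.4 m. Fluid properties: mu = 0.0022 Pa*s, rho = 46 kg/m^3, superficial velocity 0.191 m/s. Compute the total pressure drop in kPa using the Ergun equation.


dp = 4.0 mm = 0.004 m
Viscous term = 150*0.0022*0.191*(1-0.41)^2 / (0.004^2*0.41^3) = 19896.6
Inertial term = 1.75*46*0.191^2*(1-0.41) / (0.004*0.41^3) = 6284.97
dP/L = 19896.6 + 6284.97 = 26181.6 Pa/m
dP = 26181.6 * 4.4 / 1000 = 115.2 kPa

115.2 kPa


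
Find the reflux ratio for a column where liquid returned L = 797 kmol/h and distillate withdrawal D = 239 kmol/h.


Reflux ratio definition: R = L / D (liquid returned / distillate withdrawn)
L = 797 kmol/h, D = 239 kmol/h
R = 797 / 239 = 3.335

3.335


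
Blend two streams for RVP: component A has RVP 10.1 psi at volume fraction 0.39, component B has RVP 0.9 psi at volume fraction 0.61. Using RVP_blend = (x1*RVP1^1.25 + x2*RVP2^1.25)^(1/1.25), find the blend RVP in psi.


Chevron index: RVP_blend = (sum xi*RVPi^1.25)^(1/1.25)
RVP^1.25 terms: 0.39 * 10.1^1.25 + 0.61 * 0.9^1.25 = 7.55682
RVP_blend = 7.55682^(1/1.25) = 5.043

5.043 psi


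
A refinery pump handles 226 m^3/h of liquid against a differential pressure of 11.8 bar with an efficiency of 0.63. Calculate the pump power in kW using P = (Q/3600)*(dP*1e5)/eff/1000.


Q = 226 / 3600 = 0.0627778 m^3/s
P = 0.0627778 * (11.8 * 1e5) / 0.63 / 1000 = 117.6

117.6 kW


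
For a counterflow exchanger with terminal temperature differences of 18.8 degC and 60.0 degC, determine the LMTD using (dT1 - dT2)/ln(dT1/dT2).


LMTD = (dT1 - dT2) / ln(dT1/dT2)
= (18.8 - 60.0) / ln(18.8 / 60.0) = -41.2 / -1.16049 = 35.50

35.50 degC


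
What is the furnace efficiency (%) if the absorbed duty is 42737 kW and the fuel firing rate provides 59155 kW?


Furnace efficiency = Q_absorbed / Q_fuel * 100
= 42737 / 59155 * 100 = 72.25

72.25 %


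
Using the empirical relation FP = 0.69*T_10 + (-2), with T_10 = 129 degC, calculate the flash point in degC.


FP = 0.69 * 129 + (-2) = 87.01

87.01 degC


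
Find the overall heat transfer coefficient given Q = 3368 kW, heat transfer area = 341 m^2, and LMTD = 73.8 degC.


From Q = U*A*LMTD, U = Q / (A * LMTD)
U = 3368 / (341 * 73.8) = 3368 / 25165.8 = 0.1338

0.1338 kW/(m^2*K)


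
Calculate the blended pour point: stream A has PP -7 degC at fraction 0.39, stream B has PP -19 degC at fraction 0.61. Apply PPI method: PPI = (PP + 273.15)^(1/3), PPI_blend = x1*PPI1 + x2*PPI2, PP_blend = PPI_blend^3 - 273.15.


PPI_1 = (-7 + 273.15)^(1/3) = 6.432436
PPI_2 = (-19 + 273.15)^(1/3) = 6.334272
PPI_blend = 0.39 * 6.432436 + 0.61 * 6.334272 = 6.372556
PP_blend = 6.372556^3 - 273.15 = 258.7861 - 273.15 = -14.36

-14.36 degC


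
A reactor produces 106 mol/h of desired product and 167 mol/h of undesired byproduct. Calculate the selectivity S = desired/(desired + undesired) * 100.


Selectivity = desired / (desired + undesired) * 100
Total products = 106 + 167 = 273 mol/h
S = 106 / 273 * 100
= 0.3883 * 100
= 38.83 %

38.83 %


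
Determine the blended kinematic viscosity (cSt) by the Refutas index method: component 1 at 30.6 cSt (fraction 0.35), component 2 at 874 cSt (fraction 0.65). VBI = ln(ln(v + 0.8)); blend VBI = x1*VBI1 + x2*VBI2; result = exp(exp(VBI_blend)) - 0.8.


Refutas method: VBN_i = 14.534*ln(ln(visc_i + 0.8)) + 10.975, blended linearly by mass fraction; since VBN is linear in VBI_i = ln(ln(visc_i + 0.8)) and the fractions sum to 1, blend VBI directly: visc = exp(exp(VBI_blend)) - 0.8
VBI_1 = ln(ln(30.6 + 0.8)) = 1.23745
VBI_2 = ln(ln(874 + 0.8)) = 1.91309
VBI_blend = 0.35 * 1.23745 + 0.65 * 1.91309 = 1.67662
visc_blend = exp(exp(1.67662)) - 0.8 = 209.3

209.3 cSt


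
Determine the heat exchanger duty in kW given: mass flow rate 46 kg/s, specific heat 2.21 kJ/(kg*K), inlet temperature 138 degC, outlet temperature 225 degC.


Q = m_dot * cp * delta_T
delta_T = 225 - 138 = 87 K
Q = 46 * 2.21 * 87
= 101.66 * 87
= 8844.42 kW

8844.42 kW


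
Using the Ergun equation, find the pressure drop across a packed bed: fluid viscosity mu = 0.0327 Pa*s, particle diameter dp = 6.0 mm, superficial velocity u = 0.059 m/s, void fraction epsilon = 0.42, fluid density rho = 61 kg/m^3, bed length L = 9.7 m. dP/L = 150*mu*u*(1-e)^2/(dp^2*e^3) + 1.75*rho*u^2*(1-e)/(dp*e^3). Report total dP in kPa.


dp = 6.0 mm = 0.006 m
Viscous term = 150*0.0327*0.059*(1-0.42)^2 / (0.006^2*0.42^3) = 36500.3
Inertial term = 1.75*61*0.059^2*(1-0.42) / (0.006*0.42^3) = 484.843
dP/L = 36500.3 + 484.843 = 36985.1 Pa/m
dP = 36985.1 * 9.7 / 1000 = 358.8 kPa

358.8 kPa


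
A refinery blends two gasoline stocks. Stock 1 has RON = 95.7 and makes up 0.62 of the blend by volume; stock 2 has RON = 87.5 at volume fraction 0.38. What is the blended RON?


Linear blending: RON_blend = sum(vi * RONi)
Contribution 1: 0.62 * 95.7 = 59.334
Contribution 2: 0.38 * 87.5 = 33.25
RON_blend = 59.334 + 33.25 = 92.584

92.584


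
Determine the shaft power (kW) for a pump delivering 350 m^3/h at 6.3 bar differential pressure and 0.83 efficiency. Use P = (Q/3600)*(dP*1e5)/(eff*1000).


Q = 350 / 3600 = 0.0972222 m^3/s
P = 0.0972222 * (6.3 * 1e5) / 0.83 / 1000 = 73.80

73.80 kW


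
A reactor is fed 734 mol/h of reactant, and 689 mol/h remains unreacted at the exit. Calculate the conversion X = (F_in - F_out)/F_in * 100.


X = (F_in - F_out) / F_in * 100
Moles reacted = 734 - 689 = 45
X = 45 / 734 * 100
= 0.06131 * 100
= 6.131 %

6.131 %


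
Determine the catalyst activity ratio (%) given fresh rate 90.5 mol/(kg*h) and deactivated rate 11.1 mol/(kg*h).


Activity (%) = (rate_used / rate_fresh) * 100
rate_used = 11.1, rate_fresh = 90.5
= (11.1 / 90.5) * 100
= 0.1227 * 100 = 12.27

12.27 %


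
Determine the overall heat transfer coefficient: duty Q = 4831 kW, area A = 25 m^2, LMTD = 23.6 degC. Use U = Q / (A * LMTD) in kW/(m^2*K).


From Q = U*A*LMTD, U = Q / (A * LMTD)
U = 4831 / (25 * 23.6) = 4831 / 590 = 8.188

8.188 kW/(m^2*K)


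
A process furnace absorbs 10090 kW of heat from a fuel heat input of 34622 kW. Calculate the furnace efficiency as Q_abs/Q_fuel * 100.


Furnace efficiency = Q_absorbed / Q_fuel * 100
= 10090 / 34622 * 100 = 29.14

29.14 %


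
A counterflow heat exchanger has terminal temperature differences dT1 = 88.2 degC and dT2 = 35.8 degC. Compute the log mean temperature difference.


LMTD = (dT1 - dT2) / ln(dT1/dT2)
= (88.2 - 35.8) / ln(88.2 / 35.8) = 52.4 / 0.901659 = 58.12

58.12 degC


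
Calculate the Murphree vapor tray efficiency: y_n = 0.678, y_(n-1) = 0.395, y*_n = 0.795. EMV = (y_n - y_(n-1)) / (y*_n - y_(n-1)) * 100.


Murphree vapor efficiency: EMV = (y_n - y_(n-1)) / (y*_n - y_(n-1)) * 100
EMV = (0.678 - 0.395) / (0.795 - 0.395) * 100 = 0.283 / 0.4 * 100 = 70.75

70.75 %


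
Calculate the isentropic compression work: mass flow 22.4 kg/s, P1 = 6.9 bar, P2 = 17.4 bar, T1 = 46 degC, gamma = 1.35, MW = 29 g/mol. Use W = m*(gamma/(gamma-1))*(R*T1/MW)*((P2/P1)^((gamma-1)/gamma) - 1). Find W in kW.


Isentropic work: W = m*(gamma/(gamma-1))*(R*T1/MW)*((P2/P1)^((gamma-1)/gamma) - 1)
T1 = 46 + 273.15 = 319.15 K
Pressure ratio = 17.4 / 6.9 = 2.52174
Exponent = (1.35 - 1)/1.35 = 0.259259
(P2/P1)^exp - 1 = 2.52174^0.259259 - 1 = 0.270997
W = 22.4 * 1.35 / 0.35 * 8.314 * 319.15 / 29 * 0.270997 = 2142

2142 kW


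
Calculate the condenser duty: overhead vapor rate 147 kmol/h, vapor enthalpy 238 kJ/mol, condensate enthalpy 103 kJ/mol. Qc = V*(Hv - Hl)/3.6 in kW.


Qc = 147 * (238 - 103) / 3.6 = 147 * 135 / 3.6 = 5512

5512 kW


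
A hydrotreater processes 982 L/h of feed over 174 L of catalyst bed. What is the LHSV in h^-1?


LHSV = volumetric feed rate / catalyst volume
= 982 L/h / 174 L
= 5.644 h^-1

5.644 h^-1


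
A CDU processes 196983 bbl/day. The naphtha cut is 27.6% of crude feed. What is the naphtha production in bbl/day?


Crude throughput = 196983 bbl/day
Fraction yield = 27.6%
yield = throughput * fraction / 100
yield = 196983 * 27.6 / 100 = 54367.308

54367.308 bbl/day


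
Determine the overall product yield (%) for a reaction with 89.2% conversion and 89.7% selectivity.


Overall yield = conversion (%) * selectivity (%) / 100
Conversion = 89.2%, Selectivity = 89.7%
Y = 89.2 * 89.7 / 100
= 80.0124 %

80.0124 %


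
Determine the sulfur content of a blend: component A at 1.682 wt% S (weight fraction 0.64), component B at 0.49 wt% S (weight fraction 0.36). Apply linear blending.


Linear sulfur blending: S_blend = x1*S1 + x2*S2
Contribution 1: 0.64 * 1.682 = 1.07648 wt%
Contribution 2: 0.36 * 0.49 = 0.1764 wt%
S_blend = 1.07648 + 0.1764 = 1.25288

1.25288 wt%


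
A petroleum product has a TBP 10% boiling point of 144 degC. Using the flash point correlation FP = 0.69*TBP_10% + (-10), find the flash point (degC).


FP = 0.69 * 144 + (-10) = 89.36

89.36 degC


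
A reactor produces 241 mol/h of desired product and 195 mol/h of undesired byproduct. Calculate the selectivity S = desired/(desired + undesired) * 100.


Selectivity = desired / (desired + undesired) * 100
Total products = 241 + 195 = 436 mol/h
S = 241 / 436 * 100
= 0.5528 * 100
= 55.28 %

55.28 %


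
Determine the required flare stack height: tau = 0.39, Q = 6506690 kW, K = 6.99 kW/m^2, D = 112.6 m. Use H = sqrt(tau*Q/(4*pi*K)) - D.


tau*Q/(4*pi*K) = 0.39 * 6506690 / (4 * pi * 6.99) = 28889.3
sqrt(28889.3) = 169.969
H = 169.969 - 112.6 = 57.37

57.37 m


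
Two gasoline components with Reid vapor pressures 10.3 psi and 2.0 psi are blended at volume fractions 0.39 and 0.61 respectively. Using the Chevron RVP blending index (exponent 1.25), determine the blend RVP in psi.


Chevron index: RVP_blend = (sum xi*RVPi^1.25)^(1/1.25)
RVP^1.25 terms: 0.39 * 10.3^1.25 + 0.61 * 2.0^1.25 = 8.64716
RVP_blend = 8.64716^(1/1.25) = 5.617

5.617 psi


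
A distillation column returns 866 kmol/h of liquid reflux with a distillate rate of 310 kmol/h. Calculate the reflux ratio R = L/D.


Reflux ratio definition: R = L / D (liquid returned / distillate withdrawn)
L = 866 kmol/h, D = 310 kmol/h
R = 866 / 310 = 2.794

2.794


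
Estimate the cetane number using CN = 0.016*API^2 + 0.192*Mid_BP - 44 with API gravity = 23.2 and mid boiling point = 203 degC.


CN = 0.016 * 23.2^2 + 0.192 * 203 - 44
CN = 8.61184 + 38.976 - 44 = 3.58784

3.58784


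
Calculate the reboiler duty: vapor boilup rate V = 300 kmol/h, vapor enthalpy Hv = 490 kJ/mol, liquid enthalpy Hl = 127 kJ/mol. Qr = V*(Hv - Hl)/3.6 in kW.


Qr = 300 * (490 - 127) / 3.6 = 300 * 363 / 3.6 = 30250

30250 kW


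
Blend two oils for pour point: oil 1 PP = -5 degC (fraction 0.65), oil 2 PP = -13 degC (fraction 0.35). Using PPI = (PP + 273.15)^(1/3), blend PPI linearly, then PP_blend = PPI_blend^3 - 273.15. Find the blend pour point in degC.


PPI_1 = (-5 + 273.15)^(1/3) = 6.448508
PPI_2 = (-13 + 273.15)^(1/3) = 6.383731
PPI_blend = 0.65 * 6.448508 + 0.35 * 6.383731 = 6.425836
PP_blend = 6.425836^3 - 273.15 = 265.3316 - 273.15 = -7.82

-7.82 degC


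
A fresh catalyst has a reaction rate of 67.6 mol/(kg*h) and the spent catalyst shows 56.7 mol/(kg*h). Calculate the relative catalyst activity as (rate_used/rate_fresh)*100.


Activity (%) = (rate_used / rate_fresh) * 100
rate_used = 56.7, rate_fresh = 67.6
= (56.7 / 67.6) * 100
= 0.8388 * 100 = 83.88

83.88 %


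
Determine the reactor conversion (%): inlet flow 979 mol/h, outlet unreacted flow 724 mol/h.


X = (F_in - F_out) / F_in * 100
Moles reacted = 979 - 724 = 255
X = 255 / 979 * 100
= 0.2605 * 100
= 26.05 %

26.05 %


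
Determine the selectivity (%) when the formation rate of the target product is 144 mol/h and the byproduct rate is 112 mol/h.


Selectivity = desired / (desired + undesired) * 100
Total products = 144 + 112 = 256 mol/h
S = 144 / 256 * 100
= 0.5625 * 100
= 56.25 %

56.25 %


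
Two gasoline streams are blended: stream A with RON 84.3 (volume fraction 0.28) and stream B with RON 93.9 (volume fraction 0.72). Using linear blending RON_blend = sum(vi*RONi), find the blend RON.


Linear blending: RON_blend = sum(vi * RONi)
Contribution 1: 0.28 * 84.3 = 23.604
Contribution 2: 0.72 * 93.9 = 67.608
RON_blend = 23.604 + 67.608 = 91.212

91.212


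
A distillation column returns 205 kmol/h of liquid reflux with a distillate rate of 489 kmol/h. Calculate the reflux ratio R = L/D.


Reflux ratio definition: R = L / D (liquid returned / distillate withdrawn)
L = 205 kmol/h, D = 489 kmol/h
R = 205 / 489 = 0.4192

0.4192


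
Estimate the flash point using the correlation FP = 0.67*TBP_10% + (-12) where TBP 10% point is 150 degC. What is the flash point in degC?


FP = 0.67 * 150 + (-12) = 88.5

88.5 degC


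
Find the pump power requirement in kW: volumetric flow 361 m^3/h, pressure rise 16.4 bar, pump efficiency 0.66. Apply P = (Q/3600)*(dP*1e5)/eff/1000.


Q = 361 / 3600 = 0.100278 m^3/s
P = 0.100278 * (16.4 * 1e5) / 0.66 / 1000 = 249.2

249.2 kW


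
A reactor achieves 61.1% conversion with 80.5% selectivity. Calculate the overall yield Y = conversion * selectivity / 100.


Overall yield = conversion (%) * selectivity (%) / 100
Conversion = 61.1%, Selectivity = 80.5%
Y = 61.1 * 80.5 / 100
= 49.1855 %

49.1855 %


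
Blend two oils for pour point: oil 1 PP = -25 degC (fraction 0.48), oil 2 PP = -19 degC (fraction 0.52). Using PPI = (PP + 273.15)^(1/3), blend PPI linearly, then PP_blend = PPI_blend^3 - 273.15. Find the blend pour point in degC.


PPI_1 = (-25 + 273.15)^(1/3) = 6.284028
PPI_2 = (-19 + 273.15)^(1/3) = 6.334272
PPI_blend = 0.48 * 6.284028 + 0.52 * 6.334272 = 6.310155
PP_blend = 6.310155^3 - 273.15 = 251.2581 - 273.15 = -21.89

-21.89 degC


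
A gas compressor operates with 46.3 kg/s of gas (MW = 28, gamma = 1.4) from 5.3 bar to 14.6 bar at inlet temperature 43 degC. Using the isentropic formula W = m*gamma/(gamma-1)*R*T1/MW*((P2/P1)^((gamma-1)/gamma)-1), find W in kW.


Isentropic work: W = m*(gamma/(gamma-1))*(R*T1/MW)*((P2/P1)^((gamma-1)/gamma) - 1)
T1 = 43 + 273.15 = 316.15 K
Pressure ratio = 14.6 / 5.3 = 2.75472
Exponent = (1.4 - 1)/1.4 = 0.285714
(P2/P1)^exp - 1 = 2.75472^0.285714 - 1 = 0.335784
W = 46.3 * 1.4 / 0.4 * 8.314 * 316.15 / 28 * 0.335784 = 5108

5108 kW


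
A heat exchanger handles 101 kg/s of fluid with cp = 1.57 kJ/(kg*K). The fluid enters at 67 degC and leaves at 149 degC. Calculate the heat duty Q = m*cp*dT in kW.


Q = m_dot * cp * delta_T
delta_T = 149 - 67 = 82 K
Q = 101 * 1.57 * 82
= 158.57 * 82
= 13002.74 kW

13002.74 kW


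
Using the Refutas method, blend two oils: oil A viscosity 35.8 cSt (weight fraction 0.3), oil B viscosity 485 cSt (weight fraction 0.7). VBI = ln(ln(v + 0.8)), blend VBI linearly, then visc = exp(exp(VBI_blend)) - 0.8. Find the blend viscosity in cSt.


Refutas method: VBN_i = 14.534*ln(ln(visc_i + 0.8)) + 10.975, blended linearly by mass fraction; since VBN is linear in VBI_i = ln(ln(visc_i + 0.8)) and the fractions sum to 1, blend VBI directly: visc = exp(exp(VBI_blend)) - 0.8
VBI_1 = ln(ln(35.8 + 0.8)) = 1.28095
VBI_2 = ln(ln(485 + 0.8)) = 1.82226
VBI_blend = 0.3 * 1.28095 + 0.7 * 1.82226 = 1.65987
visc_blend = exp(exp(1.65987)) - 0.8 = 191.4

191.4 cSt


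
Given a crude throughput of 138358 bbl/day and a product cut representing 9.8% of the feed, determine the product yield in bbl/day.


Crude throughput = 138358 bbl/day
Fraction yield = 9.8%
yield = throughput * fraction / 100
yield = 138358 * 9.8 / 100 = 13559.084

13559.084 bbl/day


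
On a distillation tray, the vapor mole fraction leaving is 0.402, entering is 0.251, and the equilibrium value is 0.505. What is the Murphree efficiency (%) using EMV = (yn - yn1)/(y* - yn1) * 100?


Murphree vapor efficiency: EMV = (y_n - y_(n-1)) / (y*_n - y_(n-1)) * 100
EMV = (0.402 - 0.251) / (0.505 - 0.251) * 100 = 0.151 / 0.254 * 100 = 59.45

59.45 %


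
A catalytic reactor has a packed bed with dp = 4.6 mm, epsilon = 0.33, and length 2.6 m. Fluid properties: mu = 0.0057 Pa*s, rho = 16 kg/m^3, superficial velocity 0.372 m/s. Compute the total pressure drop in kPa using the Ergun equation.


dp = 4.6 mm = 0.0046 m
Viscous term = 150*0.0057*0.372*(1-0.33)^2 / (0.0046^2*0.33^3) = 187759
Inertial term = 1.75*16*0.372^2*(1-0.33) / (0.0046*0.33^3) = 15704.3
dP/L = 187759 + 15704.3 = 203463 Pa/m
dP = 203463 * 2.6 / 1000 = 529.0 kPa

529.0 kPa


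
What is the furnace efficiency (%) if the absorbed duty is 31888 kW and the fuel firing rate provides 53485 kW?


Furnace efficiency = Q_absorbed / Q_fuel * 100
= 31888 / 53485 * 100 = 59.62

59.62 %


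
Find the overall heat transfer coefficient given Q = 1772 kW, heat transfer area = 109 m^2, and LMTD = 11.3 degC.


From Q = U*A*LMTD, U = Q / (A * LMTD)
U = 1772 / (109 * 11.3) = 1772 / 1231.7 = 1.439

1.439 kW/(m^2*K)


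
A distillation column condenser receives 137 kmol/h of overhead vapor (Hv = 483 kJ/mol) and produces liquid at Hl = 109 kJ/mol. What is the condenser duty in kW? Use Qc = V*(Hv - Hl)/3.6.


Qc = 137 * (483 - 109) / 3.6 = 137 * 374 / 3.6 = 14230

14230 kW


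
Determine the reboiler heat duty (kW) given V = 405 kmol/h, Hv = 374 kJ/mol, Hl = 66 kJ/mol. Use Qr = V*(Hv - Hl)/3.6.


Qr = 405 * (374 - 66) / 3.6 = 405 * 308 / 3.6 = 34650

34650 kW


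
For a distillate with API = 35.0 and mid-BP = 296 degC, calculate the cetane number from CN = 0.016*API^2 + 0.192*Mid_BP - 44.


CN = 0.016 * 35.0^2 + 0.192 * 296 - 44
CN = 19.6 + 56.832 - 44 = 32.432

32.432


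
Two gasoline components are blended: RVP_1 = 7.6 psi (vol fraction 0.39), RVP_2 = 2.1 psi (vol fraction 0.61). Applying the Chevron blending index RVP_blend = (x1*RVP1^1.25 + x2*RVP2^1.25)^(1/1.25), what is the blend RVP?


Chevron index: RVP_blend = (sum xi*RVPi^1.25)^(1/1.25)
RVP^1.25 terms: 0.39 * 7.6^1.25 + 0.61 * 2.1^1.25 = 6.46339
RVP_blend = 6.46339^(1/1.25) = 4.450

4.450 psi


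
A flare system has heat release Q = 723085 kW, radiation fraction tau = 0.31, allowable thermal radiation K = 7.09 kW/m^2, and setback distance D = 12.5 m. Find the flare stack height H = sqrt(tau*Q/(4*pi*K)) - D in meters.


tau*Q/(4*pi*K) = 0.31 * 723085 / (4 * pi * 7.09) = 2515.91
sqrt(2515.91) = 50.1588
H = 50.1588 - 12.5 = 37.66

37.66 m


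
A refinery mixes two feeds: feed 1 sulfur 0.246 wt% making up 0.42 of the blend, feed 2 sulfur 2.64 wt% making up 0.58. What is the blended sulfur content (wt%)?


Linear sulfur blending: S_blend = x1*S1 + x2*S2
Contribution 1: 0.42 * 0.246 = 0.10332 wt%
Contribution 2: 0.58 * 2.64 = 1.5312 wt%
S_blend = 0.10332 + 1.5312 = 1.63452

1.63452 wt%


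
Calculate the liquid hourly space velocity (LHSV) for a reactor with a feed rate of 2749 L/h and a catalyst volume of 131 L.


LHSV = volumetric feed rate / catalyst volume
= 2749 L/h / 131 L
= 20.98 h^-1

20.98 h^-1


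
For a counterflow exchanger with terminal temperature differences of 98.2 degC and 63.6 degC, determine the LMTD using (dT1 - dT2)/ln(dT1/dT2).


LMTD = (dT1 - dT2) / ln(dT1/dT2)
= (98.2 - 63.6) / ln(98.2 / 63.6) = 34.6 / 0.434393 = 79.65

79.65 degC


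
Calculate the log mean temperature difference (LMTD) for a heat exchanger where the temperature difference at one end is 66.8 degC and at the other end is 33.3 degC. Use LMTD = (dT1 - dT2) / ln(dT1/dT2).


LMTD = (dT1 - dT2) / ln(dT1/dT2)
= (66.8 - 33.3) / ln(66.8 / 33.3) = 33.5 / 0.696146 = 48.12

48.12 degC


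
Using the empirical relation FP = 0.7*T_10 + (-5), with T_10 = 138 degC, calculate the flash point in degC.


FP = 0.7 * 138 + (-5) = 91.6

91.6 degC


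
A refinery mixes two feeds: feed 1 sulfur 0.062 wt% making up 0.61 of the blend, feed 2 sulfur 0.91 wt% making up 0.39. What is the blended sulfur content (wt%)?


Linear sulfur blending: S_blend = x1*S1 + x2*S2
Contribution 1: 0.61 * 0.062 = 0.03782 wt%
Contribution 2: 0.39 * 0.91 = 0.3549 wt%
S_blend = 0.03782 + 0.3549 = 0.39272

0.39272 wt%


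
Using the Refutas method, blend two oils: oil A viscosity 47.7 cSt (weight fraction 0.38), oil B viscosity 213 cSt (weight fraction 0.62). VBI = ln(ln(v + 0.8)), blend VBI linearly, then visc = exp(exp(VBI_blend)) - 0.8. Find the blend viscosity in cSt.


Refutas method: VBN_i = 14.534*ln(ln(visc_i + 0.8)) + 10.975, blended linearly by mass fraction; since VBN is linear in VBI_i = ln(ln(visc_i + 0.8)) and the fractions sum to 1, blend VBI directly: visc = exp(exp(VBI_blend)) - 0.8
VBI_1 = ln(ln(47.7 + 0.8)) = 1.35624
VBI_2 = ln(ln(213 + 0.8)) = 1.6799
VBI_blend = 0.38 * 1.35624 + 0.62 * 1.6799 = 1.55691
visc_blend = exp(exp(1.55691)) - 0.8 = 114.1

114.1 cSt
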